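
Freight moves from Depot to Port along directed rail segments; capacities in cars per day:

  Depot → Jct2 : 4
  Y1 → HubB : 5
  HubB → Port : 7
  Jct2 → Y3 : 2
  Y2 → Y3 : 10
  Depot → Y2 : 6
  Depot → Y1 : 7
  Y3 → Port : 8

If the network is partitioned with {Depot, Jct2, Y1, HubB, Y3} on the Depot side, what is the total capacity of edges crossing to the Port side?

Edges leaving {Depot, Jct2, Y1, HubB, Y3}: Depot→Y2 (6), HubB→Port (7), Y3→Port (8).
Cut capacity = 6 + 7 + 8 = 21.

21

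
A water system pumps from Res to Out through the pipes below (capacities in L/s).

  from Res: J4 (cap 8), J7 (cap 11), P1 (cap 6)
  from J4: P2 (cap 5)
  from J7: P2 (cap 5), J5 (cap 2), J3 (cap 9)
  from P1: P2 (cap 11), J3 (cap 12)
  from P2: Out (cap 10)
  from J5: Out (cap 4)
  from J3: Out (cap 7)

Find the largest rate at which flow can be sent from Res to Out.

Augment Res→J4→P2→Out: bottleneck 5, flow now 5.
Augment Res→J7→P2→Out: bottleneck 5, flow now 10.
Augment Res→J7→J5→Out: bottleneck 2, flow now 12.
Augment Res→J7→J3→Out: bottleneck 4, flow now 16.
Augment Res→P1→J3→Out: bottleneck 3, flow now 19.
No augmenting path remains; maximum flow = 19.
In the residual graph, reachable from Res: {Res, J4, J7, P1, P2, J3}.
Min-cut edges: J7→J5 (2), P2→Out (10), J3→Out (7); capacity 2 + 10 + 7 = 19.
This cut is saturated, so no flow can exceed 19.

19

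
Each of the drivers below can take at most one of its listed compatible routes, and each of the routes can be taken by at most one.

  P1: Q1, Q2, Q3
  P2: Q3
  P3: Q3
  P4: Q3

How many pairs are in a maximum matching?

2

Unit-capacity flow: source→left, listed edges, right→sink; max matching = max flow.
Augmenting path P1→Q1 (+1); matched 1.
Augmenting path P2→Q3 (+1); matched 2.
No augmenting path remains; maximum matching = 2.
König certificate: {P1, Q3} is a vertex cover of size 2 (every listed pair touches it), so no matching can be larger.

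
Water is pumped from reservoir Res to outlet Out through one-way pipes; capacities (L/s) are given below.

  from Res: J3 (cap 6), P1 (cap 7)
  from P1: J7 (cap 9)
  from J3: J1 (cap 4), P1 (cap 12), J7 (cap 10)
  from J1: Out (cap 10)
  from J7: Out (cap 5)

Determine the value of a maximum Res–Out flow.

9

Augment Res→P1→J7→Out: bottleneck 5, flow now 5.
Augment Res→J3→J1→Out: bottleneck 4, flow now 9.
No augmenting path remains; maximum flow = 9.
In the residual graph, reachable from Res: {Res, P1, J3, J7}.
Min-cut edges: J3→J1 (4), J7→Out (5); capacity 4 + 5 = 9.
This cut is saturated, so no flow can exceed 9.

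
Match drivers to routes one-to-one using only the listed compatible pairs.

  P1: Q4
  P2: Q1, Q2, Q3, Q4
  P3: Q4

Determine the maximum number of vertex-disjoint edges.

2

Unit-capacity flow: source→left, listed edges, right→sink; max matching = max flow.
Augmenting path P1→Q4 (+1); matched 1.
Augmenting path P2→Q1 (+1); matched 2.
No augmenting path remains; maximum matching = 2.
König certificate: {P2, Q4} is a vertex cover of size 2 (every listed pair touches it), so no matching can be larger.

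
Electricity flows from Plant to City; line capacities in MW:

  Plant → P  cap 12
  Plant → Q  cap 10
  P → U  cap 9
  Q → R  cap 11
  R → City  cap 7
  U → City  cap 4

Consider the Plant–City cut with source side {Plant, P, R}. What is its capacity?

26

Edges leaving {Plant, P, R}: Plant→Q (10), P→U (9), R→City (7).
Cut capacity = 10 + 9 + 7 = 26.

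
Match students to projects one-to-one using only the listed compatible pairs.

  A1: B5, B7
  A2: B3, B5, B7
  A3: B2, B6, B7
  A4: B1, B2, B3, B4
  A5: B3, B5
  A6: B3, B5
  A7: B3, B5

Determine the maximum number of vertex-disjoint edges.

5

Unit-capacity flow: source→left, listed edges, right→sink; max matching = max flow.
Augmenting path A1→B5 (+1); matched 1.
Augmenting path A2→B3 (+1); matched 2.
Augmenting path A3→B2 (+1); matched 3.
Augmenting path A4→B1 (+1); matched 4.
Augmenting path A5→B3→A2→B7 (+1); matched 5.
No augmenting path remains; maximum matching = 5.
König certificate: {A3, A4, B3, B5, B7} is a vertex cover of size 5 (every listed pair touches it), so no matching can be larger.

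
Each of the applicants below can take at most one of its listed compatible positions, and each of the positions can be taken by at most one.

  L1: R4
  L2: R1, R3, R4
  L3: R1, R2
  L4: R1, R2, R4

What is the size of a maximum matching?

Unit-capacity flow: source→left, listed edges, right→sink; max matching = max flow.
Augmenting path L1→R4 (+1); matched 1.
Augmenting path L2→R1 (+1); matched 2.
Augmenting path L3→R2 (+1); matched 3.
Augmenting path L4→R1→L2→R3 (+1); matched 4.
No augmenting path remains; maximum matching = 4.
König certificate: {L1, L2, L3, L4} is a vertex cover of size 4 (every listed pair touches it), so no matching can be larger.

4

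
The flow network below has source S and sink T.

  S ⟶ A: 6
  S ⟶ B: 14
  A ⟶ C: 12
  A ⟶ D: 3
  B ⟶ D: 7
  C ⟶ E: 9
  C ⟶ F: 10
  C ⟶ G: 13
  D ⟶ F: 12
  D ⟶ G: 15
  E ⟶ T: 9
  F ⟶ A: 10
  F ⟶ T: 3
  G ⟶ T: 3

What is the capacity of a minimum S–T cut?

13

Augment S→A→C→E→T: bottleneck 6, flow now 6.
Augment S→B→D→F→T: bottleneck 3, flow now 9.
Augment S→B→D→G→T: bottleneck 3, flow now 12.
Augment S→B→D→F→A→C→E→T: bottleneck 1, flow now 13.
No augmenting path remains; maximum flow = 13.
By max-flow min-cut, the minimum cut capacity equals the max flow.
In the residual graph, reachable from S: {S, B}.
Min-cut edges: S→A (6), B→D (7); capacity 6 + 7 = 13.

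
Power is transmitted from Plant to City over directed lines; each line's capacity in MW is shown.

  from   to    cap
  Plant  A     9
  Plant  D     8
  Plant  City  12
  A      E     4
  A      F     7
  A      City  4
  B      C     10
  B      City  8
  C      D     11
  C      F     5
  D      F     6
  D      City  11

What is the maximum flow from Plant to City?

24

Augment Plant→City: bottleneck 12, flow now 12.
Augment Plant→A→City: bottleneck 4, flow now 16.
Augment Plant→D→City: bottleneck 8, flow now 24.
No augmenting path remains; maximum flow = 24.
In the residual graph, reachable from Plant: {Plant, A, E, F}.
Min-cut edges: Plant→D (8), Plant→City (12), A→City (4); capacity 8 + 12 + 4 = 24.
This cut is saturated, so no flow can exceed 24.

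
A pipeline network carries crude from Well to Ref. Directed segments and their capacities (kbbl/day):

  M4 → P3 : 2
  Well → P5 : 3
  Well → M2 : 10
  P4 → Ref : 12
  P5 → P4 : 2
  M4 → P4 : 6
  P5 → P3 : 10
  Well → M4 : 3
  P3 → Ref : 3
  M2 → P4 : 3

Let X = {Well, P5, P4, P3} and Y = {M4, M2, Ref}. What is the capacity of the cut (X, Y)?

Edges leaving {Well, P5, P4, P3}: Well→M4 (3), Well→M2 (10), P4→Ref (12), P3→Ref (3).
Cut capacity = 3 + 10 + 12 + 3 = 28.

28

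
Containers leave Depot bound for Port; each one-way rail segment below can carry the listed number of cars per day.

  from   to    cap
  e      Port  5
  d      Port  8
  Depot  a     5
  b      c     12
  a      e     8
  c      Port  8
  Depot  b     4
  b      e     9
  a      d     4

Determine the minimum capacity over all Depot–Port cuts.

9

Augment Depot→a→d→Port: bottleneck 4, flow now 4.
Augment Depot→a→e→Port: bottleneck 1, flow now 5.
Augment Depot→b→c→Port: bottleneck 4, flow now 9.
No augmenting path remains; maximum flow = 9.
By max-flow min-cut, the minimum cut capacity equals the max flow.
In the residual graph, reachable from Depot: {Depot}.
Min-cut edges: Depot→a (5), Depot→b (4); capacity 5 + 4 = 9.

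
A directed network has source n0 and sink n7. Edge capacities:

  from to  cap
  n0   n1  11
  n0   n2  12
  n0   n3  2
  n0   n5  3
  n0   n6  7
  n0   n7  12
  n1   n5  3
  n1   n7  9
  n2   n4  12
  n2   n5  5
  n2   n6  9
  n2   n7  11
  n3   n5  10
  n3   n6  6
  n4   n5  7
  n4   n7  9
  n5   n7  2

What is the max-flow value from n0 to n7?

35

Augment n0→n7: bottleneck 12, flow now 12.
Augment n0→n1→n7: bottleneck 9, flow now 21.
Augment n0→n2→n7: bottleneck 11, flow now 32.
Augment n0→n5→n7: bottleneck 2, flow now 34.
Augment n0→n2→n4→n7: bottleneck 1, flow now 35.
No augmenting path remains; maximum flow = 35.
In the residual graph, reachable from n0: {n0, n1, n3, n5, n6}.
Min-cut edges: n0→n2 (12), n0→n7 (12), n1→n7 (9), n5→n7 (2); capacity 12 + 12 + 9 + 2 = 35.
This cut is saturated, so no flow can exceed 35.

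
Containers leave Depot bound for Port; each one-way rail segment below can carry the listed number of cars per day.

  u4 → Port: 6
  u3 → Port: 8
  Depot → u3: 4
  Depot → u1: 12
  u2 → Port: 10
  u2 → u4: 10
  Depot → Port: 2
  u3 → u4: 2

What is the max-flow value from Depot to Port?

6

Augment Depot→Port: bottleneck 2, flow now 2.
Augment Depot→u3→Port: bottleneck 4, flow now 6.
No augmenting path remains; maximum flow = 6.
In the residual graph, reachable from Depot: {Depot, u1}.
Min-cut edges: Depot→u3 (4), Depot→Port (2); capacity 4 + 2 = 6.
This cut is saturated, so no flow can exceed 6.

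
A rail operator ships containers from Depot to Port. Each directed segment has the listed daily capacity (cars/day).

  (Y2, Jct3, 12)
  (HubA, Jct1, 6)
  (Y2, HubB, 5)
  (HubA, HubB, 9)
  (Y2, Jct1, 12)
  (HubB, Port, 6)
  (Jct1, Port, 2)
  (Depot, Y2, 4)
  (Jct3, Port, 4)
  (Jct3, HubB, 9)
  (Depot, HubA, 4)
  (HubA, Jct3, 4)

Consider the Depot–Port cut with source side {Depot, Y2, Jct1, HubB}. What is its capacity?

24

Edges leaving {Depot, Y2, Jct1, HubB}: Depot→HubA (4), Y2→Jct3 (12), Jct1→Port (2), HubB→Port (6).
Cut capacity = 4 + 12 + 2 + 6 = 24.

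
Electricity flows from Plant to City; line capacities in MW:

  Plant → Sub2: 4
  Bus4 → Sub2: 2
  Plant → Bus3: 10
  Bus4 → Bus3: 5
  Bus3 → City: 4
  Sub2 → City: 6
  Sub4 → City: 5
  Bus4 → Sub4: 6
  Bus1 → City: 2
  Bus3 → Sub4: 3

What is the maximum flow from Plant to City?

Augment Plant→Bus3→City: bottleneck 4, flow now 4.
Augment Plant→Sub2→City: bottleneck 4, flow now 8.
Augment Plant→Bus3→Sub4→City: bottleneck 3, flow now 11.
No augmenting path remains; maximum flow = 11.
In the residual graph, reachable from Plant: {Plant, Bus3}.
Min-cut edges: Plant→Sub2 (4), Bus3→Sub4 (3), Bus3→City (4); capacity 4 + 3 + 4 = 11.
This cut is saturated, so no flow can exceed 11.

11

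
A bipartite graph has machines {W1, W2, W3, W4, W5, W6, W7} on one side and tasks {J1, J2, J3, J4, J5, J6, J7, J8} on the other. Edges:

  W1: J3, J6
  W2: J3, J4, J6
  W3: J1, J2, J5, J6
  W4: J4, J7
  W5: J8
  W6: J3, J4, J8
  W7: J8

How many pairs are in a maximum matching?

Unit-capacity flow: source→left, listed edges, right→sink; max matching = max flow.
Augmenting path W1→J3 (+1); matched 1.
Augmenting path W2→J4 (+1); matched 2.
Augmenting path W3→J1 (+1); matched 3.
Augmenting path W4→J7 (+1); matched 4.
Augmenting path W5→J8 (+1); matched 5.
Augmenting path W6→J3→W1→J6 (+1); matched 6.
No augmenting path remains; maximum matching = 6.
König certificate: {W1, W2, W3, W4, W6, J8} is a vertex cover of size 6 (every listed pair touches it), so no matching can be larger.

6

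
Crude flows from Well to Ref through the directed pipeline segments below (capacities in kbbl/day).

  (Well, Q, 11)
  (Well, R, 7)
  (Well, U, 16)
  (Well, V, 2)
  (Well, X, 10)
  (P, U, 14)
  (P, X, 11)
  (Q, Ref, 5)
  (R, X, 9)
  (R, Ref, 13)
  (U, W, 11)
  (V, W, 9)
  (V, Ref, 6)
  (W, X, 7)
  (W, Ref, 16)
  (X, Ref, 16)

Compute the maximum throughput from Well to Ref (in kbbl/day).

35

Augment Well→Q→Ref: bottleneck 5, flow now 5.
Augment Well→R→Ref: bottleneck 7, flow now 12.
Augment Well→V→Ref: bottleneck 2, flow now 14.
Augment Well→X→Ref: bottleneck 10, flow now 24.
Augment Well→U→W→Ref: bottleneck 11, flow now 35.
No augmenting path remains; maximum flow = 35.
In the residual graph, reachable from Well: {Well, Q, U}.
Min-cut edges: Well→R (7), Well→V (2), Well→X (10), Q→Ref (5), U→W (11); capacity 7 + 2 + 10 + 5 + 11 = 35.
This cut is saturated, so no flow can exceed 35.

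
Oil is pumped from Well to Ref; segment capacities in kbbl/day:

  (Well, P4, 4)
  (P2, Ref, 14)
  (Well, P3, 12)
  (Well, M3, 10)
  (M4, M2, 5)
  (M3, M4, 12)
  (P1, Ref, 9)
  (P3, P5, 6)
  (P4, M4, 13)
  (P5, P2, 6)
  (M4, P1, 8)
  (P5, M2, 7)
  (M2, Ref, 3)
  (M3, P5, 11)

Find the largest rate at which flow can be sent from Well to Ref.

Augment Well→P3→P5→P2→Ref: bottleneck 6, flow now 6.
Augment Well→M3→P5→M2→Ref: bottleneck 3, flow now 9.
Augment Well→M3→M4→P1→Ref: bottleneck 7, flow now 16.
Augment Well→P4→M4→P1→Ref: bottleneck 1, flow now 17.
No augmenting path remains; maximum flow = 17.
In the residual graph, reachable from Well: {Well, P3, M3, P4, P5, M4, M2}.
Min-cut edges: P5→P2 (6), M4→P1 (8), M2→Ref (3); capacity 6 + 8 + 3 = 17.
This cut is saturated, so no flow can exceed 17.

17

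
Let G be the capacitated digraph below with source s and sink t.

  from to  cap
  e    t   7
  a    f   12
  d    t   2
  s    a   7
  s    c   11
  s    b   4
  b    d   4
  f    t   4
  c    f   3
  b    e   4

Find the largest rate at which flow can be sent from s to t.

8

Augment s→a→f→t: bottleneck 4, flow now 4.
Augment s→b→d→t: bottleneck 2, flow now 6.
Augment s→b→e→t: bottleneck 2, flow now 8.
No augmenting path remains; maximum flow = 8.
In the residual graph, reachable from s: {s, a, c, f}.
Min-cut edges: s→b (4), f→t (4); capacity 4 + 4 = 8.
This cut is saturated, so no flow can exceed 8.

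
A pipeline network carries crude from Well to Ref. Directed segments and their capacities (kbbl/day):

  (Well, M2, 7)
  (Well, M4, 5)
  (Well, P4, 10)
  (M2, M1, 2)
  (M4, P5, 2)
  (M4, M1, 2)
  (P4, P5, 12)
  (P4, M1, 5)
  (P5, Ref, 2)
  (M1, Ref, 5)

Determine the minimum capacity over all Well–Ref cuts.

7

Augment Well→M2→M1→Ref: bottleneck 2, flow now 2.
Augment Well→M4→P5→Ref: bottleneck 2, flow now 4.
Augment Well→M4→M1→Ref: bottleneck 2, flow now 6.
Augment Well→P4→M1→Ref: bottleneck 1, flow now 7.
No augmenting path remains; maximum flow = 7.
By max-flow min-cut, the minimum cut capacity equals the max flow.
In the residual graph, reachable from Well: {Well, M2, M4, P4, P5, M1}.
Min-cut edges: P5→Ref (2), M1→Ref (5); capacity 2 + 5 = 7.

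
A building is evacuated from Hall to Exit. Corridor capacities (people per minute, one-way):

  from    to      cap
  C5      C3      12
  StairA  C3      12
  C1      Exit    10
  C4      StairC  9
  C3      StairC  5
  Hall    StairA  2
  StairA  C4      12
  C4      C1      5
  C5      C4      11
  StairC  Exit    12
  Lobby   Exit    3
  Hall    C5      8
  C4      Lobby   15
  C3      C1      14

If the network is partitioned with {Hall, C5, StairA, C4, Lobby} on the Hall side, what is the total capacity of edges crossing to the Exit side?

Edges leaving {Hall, C5, StairA, C4, Lobby}: C5→C3 (12), StairA→C3 (12), C4→StairC (9), C4→C1 (5), Lobby→Exit (3).
Cut capacity = 12 + 12 + 9 + 5 + 3 = 41.

41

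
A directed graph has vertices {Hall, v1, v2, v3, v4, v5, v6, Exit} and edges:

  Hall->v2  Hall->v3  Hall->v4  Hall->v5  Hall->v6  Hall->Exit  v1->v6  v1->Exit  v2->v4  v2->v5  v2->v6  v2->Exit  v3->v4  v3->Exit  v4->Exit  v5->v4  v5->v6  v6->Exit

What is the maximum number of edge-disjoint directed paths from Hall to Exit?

5

Assign every edge capacity 1; by Menger, the answer equals the max flow.
Path Hall→Exit (+1); total 1.
Path Hall→v2→Exit (+1); total 2.
Path Hall→v3→Exit (+1); total 3.
Path Hall→v4→Exit (+1); total 4.
Path Hall→v6→Exit (+1); total 5.
No residual Hall→Exit path; max flow = 5.
Certifying cut of size 5: {Hall→Exit, Hall→v2, Hall→v3, v4→Exit, v6→Exit}.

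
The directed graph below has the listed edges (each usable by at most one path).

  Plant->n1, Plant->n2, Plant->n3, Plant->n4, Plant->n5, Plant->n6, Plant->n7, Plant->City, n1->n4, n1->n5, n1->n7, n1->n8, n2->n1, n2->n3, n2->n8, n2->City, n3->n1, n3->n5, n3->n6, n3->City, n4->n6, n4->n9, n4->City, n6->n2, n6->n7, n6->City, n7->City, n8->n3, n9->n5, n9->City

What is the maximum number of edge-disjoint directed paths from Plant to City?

Assign every edge capacity 1; by Menger, the answer equals the max flow.
Path Plant→City (+1); total 1.
Path Plant→n2→City (+1); total 2.
Path Plant→n3→City (+1); total 3.
Path Plant→n4→City (+1); total 4.
Path Plant→n6→City (+1); total 5.
Path Plant→n7→City (+1); total 6.
Path Plant→n1→n4→n9→City (+1); total 7.
No residual Plant→City path; max flow = 7.
Certifying cut of size 7: {Plant→City, Plant→n1, Plant→n2, Plant→n3, Plant→n4, Plant→n6, Plant→n7}.

7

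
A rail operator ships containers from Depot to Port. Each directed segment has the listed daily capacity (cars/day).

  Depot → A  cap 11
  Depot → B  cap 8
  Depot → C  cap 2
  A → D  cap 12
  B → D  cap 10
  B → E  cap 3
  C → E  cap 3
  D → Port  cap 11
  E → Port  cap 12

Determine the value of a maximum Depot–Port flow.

Augment Depot→A→D→Port: bottleneck 11, flow now 11.
Augment Depot→B→E→Port: bottleneck 3, flow now 14.
Augment Depot→C→E→Port: bottleneck 2, flow now 16.
No augmenting path remains; maximum flow = 16.
In the residual graph, reachable from Depot: {Depot, A, B, D}.
Min-cut edges: Depot→C (2), B→E (3), D→Port (11); capacity 2 + 3 + 11 = 16.
This cut is saturated, so no flow can exceed 16.

16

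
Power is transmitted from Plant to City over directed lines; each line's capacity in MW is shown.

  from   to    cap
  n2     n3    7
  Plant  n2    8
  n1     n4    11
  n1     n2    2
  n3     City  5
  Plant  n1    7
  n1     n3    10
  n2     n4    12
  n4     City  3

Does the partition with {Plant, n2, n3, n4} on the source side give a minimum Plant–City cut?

No — its capacity is 15, but the minimum cut has capacity 8.

Given cut capacity: 7 + 5 + 3 = 15.
Augment Plant→n1→n3→City: bottleneck 5, flow now 5.
Augment Plant→n1→n4→City: bottleneck 2, flow now 7.
Augment Plant→n2→n4→City: bottleneck 1, flow now 8.
No augmenting path remains; maximum flow = 8.
In the residual graph, reachable from Plant: {Plant, n1, n2, n3, n4}.
Min-cut edges: n3→City (5), n4→City (3); capacity 5 + 3 = 8.
Cut capacity 15 exceeds the max flow 8, so it is not minimum.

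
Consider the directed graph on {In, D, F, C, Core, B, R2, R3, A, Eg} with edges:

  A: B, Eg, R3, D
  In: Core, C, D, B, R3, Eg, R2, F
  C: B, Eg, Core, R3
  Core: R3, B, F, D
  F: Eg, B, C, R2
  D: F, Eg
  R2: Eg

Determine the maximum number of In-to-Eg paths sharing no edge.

Assign every edge capacity 1; by Menger, the answer equals the max flow.
Path In→Eg (+1); total 1.
Path In→D→Eg (+1); total 2.
Path In→F→Eg (+1); total 3.
Path In→C→Eg (+1); total 4.
Path In→R2→Eg (+1); total 5.
No residual In→Eg path; max flow = 5.
Certifying cut of size 5: {C→Eg, D→Eg, F→Eg, In→Eg, R2→Eg}.

5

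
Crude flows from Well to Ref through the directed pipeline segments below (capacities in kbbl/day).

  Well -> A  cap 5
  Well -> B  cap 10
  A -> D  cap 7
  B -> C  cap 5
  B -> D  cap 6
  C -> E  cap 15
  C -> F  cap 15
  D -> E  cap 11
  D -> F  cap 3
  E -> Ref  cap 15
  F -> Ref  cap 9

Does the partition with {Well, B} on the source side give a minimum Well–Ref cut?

Given cut capacity: 5 + 5 + 6 = 16.
Augment Well→A→D→E→Ref: bottleneck 5, flow now 5.
Augment Well→B→C→E→Ref: bottleneck 5, flow now 10.
Augment Well→B→D→E→Ref: bottleneck 5, flow now 15.
No augmenting path remains; maximum flow = 15.
In the residual graph, reachable from Well: {Well}.
Min-cut edges: Well→A (5), Well→B (10); capacity 5 + 10 = 15.
Cut capacity 16 exceeds the max flow 15, so it is not minimum.

No — its capacity is 16, but the minimum cut has capacity 15.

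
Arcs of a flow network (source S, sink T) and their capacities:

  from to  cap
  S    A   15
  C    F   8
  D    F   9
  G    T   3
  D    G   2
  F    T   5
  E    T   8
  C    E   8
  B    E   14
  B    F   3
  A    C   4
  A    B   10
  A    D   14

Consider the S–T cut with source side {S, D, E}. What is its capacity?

Edges leaving {S, D, E}: S→A (15), D→F (9), D→G (2), E→T (8).
Cut capacity = 15 + 9 + 2 + 8 = 34.

34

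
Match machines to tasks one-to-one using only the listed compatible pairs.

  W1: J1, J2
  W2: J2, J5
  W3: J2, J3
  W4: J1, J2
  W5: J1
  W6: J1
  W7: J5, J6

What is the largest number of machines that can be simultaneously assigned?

Unit-capacity flow: source→left, listed edges, right→sink; max matching = max flow.
Augmenting path W1→J1 (+1); matched 1.
Augmenting path W2→J2 (+1); matched 2.
Augmenting path W3→J3 (+1); matched 3.
Augmenting path W7→J5 (+1); matched 4.
Augmenting path W4→J2→W2→J5→W7→J6 (+1); matched 5.
No augmenting path remains; maximum matching = 5.
König certificate: {W2, W3, W7, J1, J2} is a vertex cover of size 5 (every listed pair touches it), so no matching can be larger.

5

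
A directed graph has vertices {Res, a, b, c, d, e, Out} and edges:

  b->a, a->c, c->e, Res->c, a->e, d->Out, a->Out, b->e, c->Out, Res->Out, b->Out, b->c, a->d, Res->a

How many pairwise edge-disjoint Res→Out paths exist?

3

Assign every edge capacity 1; by Menger, the answer equals the max flow.
Path Res→Out (+1); total 1.
Path Res→a→Out (+1); total 2.
Path Res→c→Out (+1); total 3.
No residual Res→Out path; max flow = 3.
Certifying cut of size 3: {Res→Out, Res→a, Res→c}.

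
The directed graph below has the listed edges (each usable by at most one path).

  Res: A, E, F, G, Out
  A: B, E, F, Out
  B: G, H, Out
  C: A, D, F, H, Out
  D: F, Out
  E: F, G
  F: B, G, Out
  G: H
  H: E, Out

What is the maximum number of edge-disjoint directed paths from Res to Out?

5

Assign every edge capacity 1; by Menger, the answer equals the max flow.
Path Res→Out (+1); total 1.
Path Res→A→Out (+1); total 2.
Path Res→F→Out (+1); total 3.
Path Res→G→H→Out (+1); total 4.
Path Res→E→F→B→Out (+1); total 5.
No residual Res→Out path; max flow = 5.
Certifying cut of size 5: {Res→A, Res→E, Res→F, Res→G, Res→Out}.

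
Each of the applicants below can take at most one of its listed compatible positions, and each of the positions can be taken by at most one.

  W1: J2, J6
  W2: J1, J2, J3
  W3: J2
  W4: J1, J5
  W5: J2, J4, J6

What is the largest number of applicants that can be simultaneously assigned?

5

Unit-capacity flow: source→left, listed edges, right→sink; max matching = max flow.
Augmenting path W1→J2 (+1); matched 1.
Augmenting path W2→J1 (+1); matched 2.
Augmenting path W4→J5 (+1); matched 3.
Augmenting path W5→J4 (+1); matched 4.
Augmenting path W3→J2→W1→J6 (+1); matched 5.
No augmenting path remains; maximum matching = 5.
König certificate: {W1, W2, W3, W4, W5} is a vertex cover of size 5 (every listed pair touches it), so no matching can be larger.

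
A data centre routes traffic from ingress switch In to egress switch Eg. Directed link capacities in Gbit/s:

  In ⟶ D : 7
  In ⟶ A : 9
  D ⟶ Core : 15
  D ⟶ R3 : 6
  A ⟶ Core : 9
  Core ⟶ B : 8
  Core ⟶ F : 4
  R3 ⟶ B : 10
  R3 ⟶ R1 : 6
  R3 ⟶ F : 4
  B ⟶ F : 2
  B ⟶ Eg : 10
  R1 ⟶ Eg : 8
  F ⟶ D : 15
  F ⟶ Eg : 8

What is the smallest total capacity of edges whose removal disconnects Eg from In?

16

Augment In→D→Core→B→Eg: bottleneck 7, flow now 7.
Augment In→A→Core→B→Eg: bottleneck 1, flow now 8.
Augment In→A→Core→F→Eg: bottleneck 4, flow now 12.
Augment In→A→Core→D→R3→B→Eg: bottleneck 2, flow now 14. (uses reverse residual edge)
Augment In→A→Core→D→R3→R1→Eg: bottleneck 2, flow now 16. (uses reverse residual edge)
No augmenting path remains; maximum flow = 16.
By max-flow min-cut, the minimum cut capacity equals the max flow.
In the residual graph, reachable from In: {In}.
Min-cut edges: In→D (7), In→A (9); capacity 7 + 9 = 16.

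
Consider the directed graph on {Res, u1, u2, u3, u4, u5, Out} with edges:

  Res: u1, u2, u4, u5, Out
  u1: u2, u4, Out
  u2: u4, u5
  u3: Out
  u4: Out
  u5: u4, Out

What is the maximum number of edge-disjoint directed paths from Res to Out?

4

Assign every edge capacity 1; by Menger, the answer equals the max flow.
Path Res→Out (+1); total 1.
Path Res→u1→Out (+1); total 2.
Path Res→u4→Out (+1); total 3.
Path Res→u5→Out (+1); total 4.
No residual Res→Out path; max flow = 4.
Certifying cut of size 4: {Res→Out, Res→u1, u4→Out, u5→Out}.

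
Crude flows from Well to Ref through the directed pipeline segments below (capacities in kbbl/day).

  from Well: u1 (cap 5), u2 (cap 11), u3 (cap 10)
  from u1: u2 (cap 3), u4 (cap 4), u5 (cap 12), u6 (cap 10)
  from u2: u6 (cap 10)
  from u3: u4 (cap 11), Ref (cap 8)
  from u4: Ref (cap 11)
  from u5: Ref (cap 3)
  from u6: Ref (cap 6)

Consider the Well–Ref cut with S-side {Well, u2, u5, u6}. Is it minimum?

Given cut capacity: 5 + 10 + 3 + 6 = 24.
Augment Well→u3→Ref: bottleneck 8, flow now 8.
Augment Well→u1→u4→Ref: bottleneck 4, flow now 12.
Augment Well→u1→u5→Ref: bottleneck 1, flow now 13.
Augment Well→u2→u6→Ref: bottleneck 6, flow now 19.
Augment Well→u3→u4→Ref: bottleneck 2, flow now 21.
No augmenting path remains; maximum flow = 21.
In the residual graph, reachable from Well: {Well, u2, u6}.
Min-cut edges: Well→u1 (5), Well→u3 (10), u6→Ref (6); capacity 5 + 10 + 6 = 21.
Cut capacity 24 exceeds the max flow 21, so it is not minimum.

No — its capacity is 24, but the minimum cut has capacity 21.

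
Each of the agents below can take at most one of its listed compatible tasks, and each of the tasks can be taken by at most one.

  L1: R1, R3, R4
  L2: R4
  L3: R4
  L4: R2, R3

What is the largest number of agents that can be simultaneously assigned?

Unit-capacity flow: source→left, listed edges, right→sink; max matching = max flow.
Augmenting path L1→R1 (+1); matched 1.
Augmenting path L2→R4 (+1); matched 2.
Augmenting path L4→R2 (+1); matched 3.
No augmenting path remains; maximum matching = 3.
König certificate: {L1, L4, R4} is a vertex cover of size 3 (every listed pair touches it), so no matching can be larger.

3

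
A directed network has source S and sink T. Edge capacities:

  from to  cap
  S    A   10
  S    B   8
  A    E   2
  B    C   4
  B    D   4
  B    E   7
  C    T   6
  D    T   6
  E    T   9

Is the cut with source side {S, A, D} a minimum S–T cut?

Given cut capacity: 8 + 2 + 6 = 16.
Augment S→A→E→T: bottleneck 2, flow now 2.
Augment S→B→C→T: bottleneck 4, flow now 6.
Augment S→B→D→T: bottleneck 4, flow now 10.
No augmenting path remains; maximum flow = 10.
In the residual graph, reachable from S: {S, A}.
Min-cut edges: S→B (8), A→E (2); capacity 8 + 2 = 10.
Cut capacity 16 exceeds the max flow 10, so it is not minimum.

No — its capacity is 16, but the minimum cut has capacity 10.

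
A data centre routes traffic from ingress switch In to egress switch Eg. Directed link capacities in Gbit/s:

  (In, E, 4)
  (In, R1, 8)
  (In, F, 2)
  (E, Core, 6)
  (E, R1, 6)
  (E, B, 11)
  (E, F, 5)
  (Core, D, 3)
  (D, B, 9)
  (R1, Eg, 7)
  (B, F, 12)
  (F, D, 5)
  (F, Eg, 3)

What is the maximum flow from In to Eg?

Augment In→R1→Eg: bottleneck 7, flow now 7.
Augment In→F→Eg: bottleneck 2, flow now 9.
Augment In→E→F→Eg: bottleneck 1, flow now 10.
No augmenting path remains; maximum flow = 10.
In the residual graph, reachable from In: {In, E, Core, D, R1, B, F}.
Min-cut edges: R1→Eg (7), F→Eg (3); capacity 7 + 3 = 10.
This cut is saturated, so no flow can exceed 10.

10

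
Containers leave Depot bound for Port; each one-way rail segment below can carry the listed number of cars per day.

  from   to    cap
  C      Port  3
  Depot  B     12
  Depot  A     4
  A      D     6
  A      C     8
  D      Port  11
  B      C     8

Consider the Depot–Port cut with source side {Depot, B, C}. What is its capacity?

7

Edges leaving {Depot, B, C}: Depot→A (4), C→Port (3).
Cut capacity = 4 + 3 = 7.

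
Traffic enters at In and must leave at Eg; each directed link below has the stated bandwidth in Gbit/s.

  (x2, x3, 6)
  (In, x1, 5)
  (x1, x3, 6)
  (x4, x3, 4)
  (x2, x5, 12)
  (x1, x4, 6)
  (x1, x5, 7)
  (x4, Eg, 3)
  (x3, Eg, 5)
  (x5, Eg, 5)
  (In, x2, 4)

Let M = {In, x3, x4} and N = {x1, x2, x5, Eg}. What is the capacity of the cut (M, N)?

17

Edges leaving {In, x3, x4}: In→x1 (5), In→x2 (4), x3→Eg (5), x4→Eg (3).
Cut capacity = 5 + 4 + 5 + 3 = 17.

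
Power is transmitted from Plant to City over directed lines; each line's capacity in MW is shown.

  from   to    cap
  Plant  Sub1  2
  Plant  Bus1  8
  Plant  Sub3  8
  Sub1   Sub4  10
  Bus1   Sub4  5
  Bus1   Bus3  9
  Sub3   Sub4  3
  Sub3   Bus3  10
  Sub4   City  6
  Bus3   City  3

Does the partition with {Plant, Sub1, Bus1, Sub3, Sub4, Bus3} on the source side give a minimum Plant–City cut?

Given cut capacity: 6 + 3 = 9.
Augment Plant→Sub1→Sub4→City: bottleneck 2, flow now 2.
Augment Plant→Bus1→Sub4→City: bottleneck 4, flow now 6.
Augment Plant→Bus1→Bus3→City: bottleneck 3, flow now 9.
No augmenting path remains; maximum flow = 9.
Cut capacity 9 equals the max flow, so it is a minimum cut.

Yes — it is a minimum cut (capacity 9).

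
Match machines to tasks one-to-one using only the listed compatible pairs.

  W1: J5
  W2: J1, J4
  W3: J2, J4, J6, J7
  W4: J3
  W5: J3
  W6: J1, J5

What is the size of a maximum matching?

5

Unit-capacity flow: source→left, listed edges, right→sink; max matching = max flow.
Augmenting path W1→J5 (+1); matched 1.
Augmenting path W2→J1 (+1); matched 2.
Augmenting path W3→J2 (+1); matched 3.
Augmenting path W4→J3 (+1); matched 4.
Augmenting path W6→J1→W2→J4 (+1); matched 5.
No augmenting path remains; maximum matching = 5.
König certificate: {W1, W2, W3, W6, J3} is a vertex cover of size 5 (every listed pair touches it), so no matching can be larger.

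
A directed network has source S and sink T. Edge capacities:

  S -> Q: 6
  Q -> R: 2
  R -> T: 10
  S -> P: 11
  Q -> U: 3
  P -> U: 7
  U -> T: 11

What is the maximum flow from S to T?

12

Augment S→P→U→T: bottleneck 7, flow now 7.
Augment S→Q→R→T: bottleneck 2, flow now 9.
Augment S→Q→U→T: bottleneck 3, flow now 12.
No augmenting path remains; maximum flow = 12.
In the residual graph, reachable from S: {S, P, Q}.
Min-cut edges: P→U (7), Q→R (2), Q→U (3); capacity 7 + 2 + 3 = 12.
This cut is saturated, so no flow can exceed 12.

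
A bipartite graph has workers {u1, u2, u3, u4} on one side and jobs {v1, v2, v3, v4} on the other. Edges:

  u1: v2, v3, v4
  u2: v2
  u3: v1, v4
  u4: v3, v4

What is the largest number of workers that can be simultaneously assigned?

4

Unit-capacity flow: source→left, listed edges, right→sink; max matching = max flow.
Augmenting path u1→v2 (+1); matched 1.
Augmenting path u3→v1 (+1); matched 2.
Augmenting path u4→v3 (+1); matched 3.
Augmenting path u2→v2→u1→v4 (+1); matched 4.
No augmenting path remains; maximum matching = 4.
König certificate: {u1, u2, u3, u4} is a vertex cover of size 4 (every listed pair touches it), so no matching can be larger.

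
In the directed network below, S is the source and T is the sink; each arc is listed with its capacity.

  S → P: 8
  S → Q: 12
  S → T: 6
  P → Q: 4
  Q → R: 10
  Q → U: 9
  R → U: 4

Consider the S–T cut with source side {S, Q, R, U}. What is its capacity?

14

Edges leaving {S, Q, R, U}: S→P (8), S→T (6).
Cut capacity = 8 + 6 = 14.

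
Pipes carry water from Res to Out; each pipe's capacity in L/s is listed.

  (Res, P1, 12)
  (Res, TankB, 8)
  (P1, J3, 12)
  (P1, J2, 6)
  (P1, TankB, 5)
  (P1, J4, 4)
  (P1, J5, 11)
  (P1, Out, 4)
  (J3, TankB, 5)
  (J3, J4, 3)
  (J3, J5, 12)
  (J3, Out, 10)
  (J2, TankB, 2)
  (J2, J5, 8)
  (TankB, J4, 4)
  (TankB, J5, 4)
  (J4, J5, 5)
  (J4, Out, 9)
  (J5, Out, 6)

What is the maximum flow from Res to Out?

20

Augment Res→P1→Out: bottleneck 4, flow now 4.
Augment Res→P1→J3→Out: bottleneck 8, flow now 12.
Augment Res→TankB→J4→Out: bottleneck 4, flow now 16.
Augment Res→TankB→J5→Out: bottleneck 4, flow now 20.
No augmenting path remains; maximum flow = 20.
In the residual graph, reachable from Res: {Res}.
Min-cut edges: Res→P1 (12), Res→TankB (8); capacity 12 + 8 = 20.
This cut is saturated, so no flow can exceed 20.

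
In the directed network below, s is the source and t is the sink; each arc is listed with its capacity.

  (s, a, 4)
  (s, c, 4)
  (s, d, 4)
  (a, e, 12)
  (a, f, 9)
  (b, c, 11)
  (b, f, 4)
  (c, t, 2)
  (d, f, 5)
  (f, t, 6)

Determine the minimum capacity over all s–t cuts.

8

Augment s→c→t: bottleneck 2, flow now 2.
Augment s→a→f→t: bottleneck 4, flow now 6.
Augment s→d→f→t: bottleneck 2, flow now 8.
No augmenting path remains; maximum flow = 8.
By max-flow min-cut, the minimum cut capacity equals the max flow.
In the residual graph, reachable from s: {s, a, c, d, e, f}.
Min-cut edges: c→t (2), f→t (6); capacity 2 + 6 = 8.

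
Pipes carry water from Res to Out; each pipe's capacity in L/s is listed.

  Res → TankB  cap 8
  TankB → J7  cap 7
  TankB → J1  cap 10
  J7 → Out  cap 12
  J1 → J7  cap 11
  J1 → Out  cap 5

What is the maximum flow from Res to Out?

Augment Res→TankB→J7→Out: bottleneck 7, flow now 7.
Augment Res→TankB→J1→Out: bottleneck 1, flow now 8.
No augmenting path remains; maximum flow = 8.
In the residual graph, reachable from Res: {Res}.
Min-cut edges: Res→TankB (8); capacity 8 = 8.
This cut is saturated, so no flow can exceed 8.

8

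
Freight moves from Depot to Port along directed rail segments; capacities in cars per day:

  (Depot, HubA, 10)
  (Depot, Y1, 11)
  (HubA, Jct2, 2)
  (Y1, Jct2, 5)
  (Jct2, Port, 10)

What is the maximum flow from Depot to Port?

Augment Depot→HubA→Jct2→Port: bottleneck 2, flow now 2.
Augment Depot→Y1→Jct2→Port: bottleneck 5, flow now 7.
No augmenting path remains; maximum flow = 7.
In the residual graph, reachable from Depot: {Depot, HubA, Y1}.
Min-cut edges: HubA→Jct2 (2), Y1→Jct2 (5); capacity 2 + 5 = 7.
This cut is saturated, so no flow can exceed 7.

7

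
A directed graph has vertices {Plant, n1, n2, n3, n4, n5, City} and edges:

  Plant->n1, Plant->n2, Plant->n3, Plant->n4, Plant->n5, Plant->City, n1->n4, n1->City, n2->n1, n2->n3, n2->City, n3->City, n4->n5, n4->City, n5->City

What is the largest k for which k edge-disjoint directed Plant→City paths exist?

6

Assign every edge capacity 1; by Menger, the answer equals the max flow.
Path Plant→City (+1); total 1.
Path Plant→n1→City (+1); total 2.
Path Plant→n2→City (+1); total 3.
Path Plant→n3→City (+1); total 4.
Path Plant→n4→City (+1); total 5.
Path Plant→n5→City (+1); total 6.
No residual Plant→City path; max flow = 6.
Certifying cut of size 6: {Plant→City, Plant→n1, Plant→n2, Plant→n3, Plant→n4, Plant→n5}.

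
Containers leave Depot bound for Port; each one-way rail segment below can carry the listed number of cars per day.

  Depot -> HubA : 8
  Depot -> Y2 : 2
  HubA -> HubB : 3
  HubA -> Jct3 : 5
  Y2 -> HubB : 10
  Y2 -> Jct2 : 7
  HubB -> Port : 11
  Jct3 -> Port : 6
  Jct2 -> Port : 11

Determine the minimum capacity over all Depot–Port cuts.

10

Augment Depot→HubA→HubB→Port: bottleneck 3, flow now 3.
Augment Depot→HubA→Jct3→Port: bottleneck 5, flow now 8.
Augment Depot→Y2→HubB→Port: bottleneck 2, flow now 10.
No augmenting path remains; maximum flow = 10.
By max-flow min-cut, the minimum cut capacity equals the max flow.
In the residual graph, reachable from Depot: {Depot}.
Min-cut edges: Depot→HubA (8), Depot→Y2 (2); capacity 8 + 2 = 10.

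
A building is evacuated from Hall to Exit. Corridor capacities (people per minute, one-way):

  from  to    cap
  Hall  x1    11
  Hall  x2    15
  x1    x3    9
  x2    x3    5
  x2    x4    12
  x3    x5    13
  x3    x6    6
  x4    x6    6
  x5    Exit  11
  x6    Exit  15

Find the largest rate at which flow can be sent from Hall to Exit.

Augment Hall→x1→x3→x5→Exit: bottleneck 9, flow now 9.
Augment Hall→x2→x3→x5→Exit: bottleneck 2, flow now 11.
Augment Hall→x2→x3→x6→Exit: bottleneck 3, flow now 14.
Augment Hall→x2→x4→x6→Exit: bottleneck 6, flow now 20.
No augmenting path remains; maximum flow = 20.
In the residual graph, reachable from Hall: {Hall, x1, x2, x4}.
Min-cut edges: x1→x3 (9), x2→x3 (5), x4→x6 (6); capacity 9 + 5 + 6 = 20.
This cut is saturated, so no flow can exceed 20.

20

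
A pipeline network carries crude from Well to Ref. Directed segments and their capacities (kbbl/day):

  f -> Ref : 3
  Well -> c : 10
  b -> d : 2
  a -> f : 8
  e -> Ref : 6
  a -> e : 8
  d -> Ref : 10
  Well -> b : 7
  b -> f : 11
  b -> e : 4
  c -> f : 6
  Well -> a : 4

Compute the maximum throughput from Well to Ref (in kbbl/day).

Augment Well→a→e→Ref: bottleneck 4, flow now 4.
Augment Well→b→d→Ref: bottleneck 2, flow now 6.
Augment Well→b→e→Ref: bottleneck 2, flow now 8.
Augment Well→b→f→Ref: bottleneck 3, flow now 11.
No augmenting path remains; maximum flow = 11.
In the residual graph, reachable from Well: {Well, a, b, c, e, f}.
Min-cut edges: b→d (2), e→Ref (6), f→Ref (3); capacity 2 + 6 + 3 = 11.
This cut is saturated, so no flow can exceed 11.

11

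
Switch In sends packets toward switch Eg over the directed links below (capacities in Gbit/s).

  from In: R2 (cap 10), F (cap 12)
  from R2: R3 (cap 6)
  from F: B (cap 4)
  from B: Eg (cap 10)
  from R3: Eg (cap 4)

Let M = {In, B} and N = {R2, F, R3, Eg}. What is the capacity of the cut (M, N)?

32

Edges leaving {In, B}: In→R2 (10), In→F (12), B→Eg (10).
Cut capacity = 10 + 12 + 10 = 32.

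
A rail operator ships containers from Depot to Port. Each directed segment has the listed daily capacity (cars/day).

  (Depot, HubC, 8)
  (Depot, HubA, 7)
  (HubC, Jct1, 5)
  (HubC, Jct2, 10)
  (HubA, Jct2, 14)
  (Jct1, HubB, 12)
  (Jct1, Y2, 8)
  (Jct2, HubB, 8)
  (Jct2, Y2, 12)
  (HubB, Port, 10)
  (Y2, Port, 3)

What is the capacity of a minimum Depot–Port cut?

Augment Depot→HubC→Jct1→HubB→Port: bottleneck 5, flow now 5.
Augment Depot→HubC→Jct2→HubB→Port: bottleneck 3, flow now 8.
Augment Depot→HubA→Jct2→HubB→Port: bottleneck 2, flow now 10.
Augment Depot→HubA→Jct2→Y2→Port: bottleneck 3, flow now 13.
No augmenting path remains; maximum flow = 13.
By max-flow min-cut, the minimum cut capacity equals the max flow.
In the residual graph, reachable from Depot: {Depot, HubC, HubA, Jct1, Jct2, HubB, Y2}.
Min-cut edges: HubB→Port (10), Y2→Port (3); capacity 10 + 3 = 13.

13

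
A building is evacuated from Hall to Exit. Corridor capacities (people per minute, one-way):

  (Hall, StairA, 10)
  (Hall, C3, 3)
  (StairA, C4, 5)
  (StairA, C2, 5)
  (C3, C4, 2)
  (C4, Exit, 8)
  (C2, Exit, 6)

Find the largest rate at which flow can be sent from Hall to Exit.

12

Augment Hall→StairA→C4→Exit: bottleneck 5, flow now 5.
Augment Hall→StairA→C2→Exit: bottleneck 5, flow now 10.
Augment Hall→C3→C4→Exit: bottleneck 2, flow now 12.
No augmenting path remains; maximum flow = 12.
In the residual graph, reachable from Hall: {Hall, C3}.
Min-cut edges: Hall→StairA (10), C3→C4 (2); capacity 10 + 2 = 12.
This cut is saturated, so no flow can exceed 12.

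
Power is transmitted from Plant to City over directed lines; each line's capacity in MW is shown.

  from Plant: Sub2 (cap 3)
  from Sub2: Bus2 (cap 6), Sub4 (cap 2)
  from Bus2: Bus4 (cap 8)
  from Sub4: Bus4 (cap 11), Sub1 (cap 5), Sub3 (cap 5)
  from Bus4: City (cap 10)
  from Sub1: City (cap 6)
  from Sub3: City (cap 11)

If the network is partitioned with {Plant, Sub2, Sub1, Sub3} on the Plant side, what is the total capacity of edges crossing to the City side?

25

Edges leaving {Plant, Sub2, Sub1, Sub3}: Sub2→Bus2 (6), Sub2→Sub4 (2), Sub1→City (6), Sub3→City (11).
Cut capacity = 6 + 2 + 6 + 11 = 25.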